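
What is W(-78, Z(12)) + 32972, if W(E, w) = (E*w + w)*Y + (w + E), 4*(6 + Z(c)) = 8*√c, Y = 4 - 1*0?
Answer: 34736 - 1228*√3 ≈ 32609.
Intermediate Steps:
Y = 4 (Y = 4 + 0 = 4)
Z(c) = -6 + 2*√c (Z(c) = -6 + (8*√c)/4 = -6 + 2*√c)
W(E, w) = E + 5*w + 4*E*w (W(E, w) = (E*w + w)*4 + (w + E) = (w + E*w)*4 + (E + w) = (4*w + 4*E*w) + (E + w) = E + 5*w + 4*E*w)
W(-78, Z(12)) + 32972 = (-78 + 5*(-6 + 2*√12) + 4*(-78)*(-6 + 2*√12)) + 32972 = (-78 + 5*(-6 + 2*(2*√3)) + 4*(-78)*(-6 + 2*(2*√3))) + 32972 = (-78 + 5*(-6 + 4*√3) + 4*(-78)*(-6 + 4*√3)) + 32972 = (-78 + (-30 + 20*√3) + (1872 - 1248*√3)) + 32972 = (1764 - 1228*√3) + 32972 = 34736 - 1228*√3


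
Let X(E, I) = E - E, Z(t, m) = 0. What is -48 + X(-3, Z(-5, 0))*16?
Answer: -48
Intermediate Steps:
X(E, I) = 0
-48 + X(-3, Z(-5, 0))*16 = -48 + 0*16 = -48 + 0 = -48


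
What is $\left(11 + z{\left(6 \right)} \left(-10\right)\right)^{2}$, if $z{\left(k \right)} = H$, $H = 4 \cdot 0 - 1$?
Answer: $441$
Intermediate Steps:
$H = -1$ ($H = 0 - 1 = -1$)
$z{\left(k \right)} = -1$
$\left(11 + z{\left(6 \right)} \left(-10\right)\right)^{2} = \left(11 - -10\right)^{2} = \left(11 + 10\right)^{2} = 21^{2} = 441$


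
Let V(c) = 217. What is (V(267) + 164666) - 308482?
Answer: -143599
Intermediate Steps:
(V(267) + 164666) - 308482 = (217 + 164666) - 308482 = 164883 - 308482 = -143599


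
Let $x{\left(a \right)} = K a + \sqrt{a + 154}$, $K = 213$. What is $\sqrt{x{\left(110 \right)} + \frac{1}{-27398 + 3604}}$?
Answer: $\frac{\sqrt{13264998411686 + 1132308872 \sqrt{66}}}{23794} \approx 153.12$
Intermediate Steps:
$x{\left(a \right)} = \sqrt{154 + a} + 213 a$ ($x{\left(a \right)} = 213 a + \sqrt{a + 154} = 213 a + \sqrt{154 + a} = \sqrt{154 + a} + 213 a$)
$\sqrt{x{\left(110 \right)} + \frac{1}{-27398 + 3604}} = \sqrt{\left(\sqrt{154 + 110} + 213 \cdot 110\right) + \frac{1}{-27398 + 3604}} = \sqrt{\left(\sqrt{264} + 23430\right) + \frac{1}{-23794}} = \sqrt{\left(2 \sqrt{66} + 23430\right) - \frac{1}{23794}} = \sqrt{\left(23430 + 2 \sqrt{66}\right) - \frac{1}{23794}} = \sqrt{\frac{557493419}{23794} + 2 \sqrt{66}}$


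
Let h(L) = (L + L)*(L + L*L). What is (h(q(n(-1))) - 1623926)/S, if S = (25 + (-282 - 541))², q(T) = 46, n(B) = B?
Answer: -712511/318402 ≈ -2.2378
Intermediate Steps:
h(L) = 2*L*(L + L²) (h(L) = (2*L)*(L + L²) = 2*L*(L + L²))
S = 636804 (S = (25 - 823)² = (-798)² = 636804)
(h(q(n(-1))) - 1623926)/S = (2*46²*(1 + 46) - 1623926)/636804 = (2*2116*47 - 1623926)*(1/636804) = (198904 - 1623926)*(1/636804) = -1425022*1/636804 = -712511/318402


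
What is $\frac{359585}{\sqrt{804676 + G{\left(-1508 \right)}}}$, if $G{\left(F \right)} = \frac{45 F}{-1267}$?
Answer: $\frac{359585 \sqrt{80738969374}}{254898088} \approx 400.85$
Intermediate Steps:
$G{\left(F \right)} = - \frac{45 F}{1267}$ ($G{\left(F \right)} = 45 F \left(- \frac{1}{1267}\right) = - \frac{45 F}{1267}$)
$\frac{359585}{\sqrt{804676 + G{\left(-1508 \right)}}} = \frac{359585}{\sqrt{804676 - - \frac{67860}{1267}}} = \frac{359585}{\sqrt{804676 + \frac{67860}{1267}}} = \frac{359585}{\sqrt{\frac{1019592352}{1267}}} = \frac{359585}{\frac{4}{1267} \sqrt{80738969374}} = 359585 \frac{\sqrt{80738969374}}{254898088} = \frac{359585 \sqrt{80738969374}}{254898088}$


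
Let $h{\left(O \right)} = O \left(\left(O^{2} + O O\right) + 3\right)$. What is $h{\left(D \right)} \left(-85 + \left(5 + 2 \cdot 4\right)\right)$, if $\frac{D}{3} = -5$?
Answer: $489240$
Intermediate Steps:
$D = -15$ ($D = 3 \left(-5\right) = -15$)
$h{\left(O \right)} = O \left(3 + 2 O^{2}\right)$ ($h{\left(O \right)} = O \left(\left(O^{2} + O^{2}\right) + 3\right) = O \left(2 O^{2} + 3\right) = O \left(3 + 2 O^{2}\right)$)
$h{\left(D \right)} \left(-85 + \left(5 + 2 \cdot 4\right)\right) = - 15 \left(3 + 2 \left(-15\right)^{2}\right) \left(-85 + \left(5 + 2 \cdot 4\right)\right) = - 15 \left(3 + 2 \cdot 225\right) \left(-85 + \left(5 + 8\right)\right) = - 15 \left(3 + 450\right) \left(-85 + 13\right) = \left(-15\right) 453 \left(-72\right) = \left(-6795\right) \left(-72\right) = 489240$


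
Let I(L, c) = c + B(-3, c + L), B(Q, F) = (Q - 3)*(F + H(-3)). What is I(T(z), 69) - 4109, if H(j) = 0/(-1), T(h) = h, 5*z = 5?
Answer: -4460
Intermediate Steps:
z = 1 (z = (⅕)*5 = 1)
H(j) = 0 (H(j) = 0*(-1) = 0)
B(Q, F) = F*(-3 + Q) (B(Q, F) = (Q - 3)*(F + 0) = (-3 + Q)*F = F*(-3 + Q))
I(L, c) = -6*L - 5*c (I(L, c) = c + (c + L)*(-3 - 3) = c + (L + c)*(-6) = c + (-6*L - 6*c) = -6*L - 5*c)
I(T(z), 69) - 4109 = (-6*1 - 5*69) - 4109 = (-6 - 345) - 4109 = -351 - 4109 = -4460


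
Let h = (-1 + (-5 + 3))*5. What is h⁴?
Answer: 50625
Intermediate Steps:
h = -15 (h = (-1 - 2)*5 = -3*5 = -15)
h⁴ = (-15)⁴ = 50625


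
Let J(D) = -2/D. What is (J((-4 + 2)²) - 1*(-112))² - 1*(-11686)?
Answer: 96473/4 ≈ 24118.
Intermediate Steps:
(J((-4 + 2)²) - 1*(-112))² - 1*(-11686) = (-2/(-4 + 2)² - 1*(-112))² - 1*(-11686) = (-2/((-2)²) + 112)² + 11686 = (-2/4 + 112)² + 11686 = (-2*¼ + 112)² + 11686 = (-½ + 112)² + 11686 = (223/2)² + 11686 = 49729/4 + 11686 = 96473/4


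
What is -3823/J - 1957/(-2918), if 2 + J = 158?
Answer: -5425111/227604 ≈ -23.836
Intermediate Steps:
J = 156 (J = -2 + 158 = 156)
-3823/J - 1957/(-2918) = -3823/156 - 1957/(-2918) = -3823*1/156 - 1957*(-1/2918) = -3823/156 + 1957/2918 = -5425111/227604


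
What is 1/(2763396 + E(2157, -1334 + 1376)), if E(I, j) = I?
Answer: 1/2765553 ≈ 3.6159e-7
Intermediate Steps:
1/(2763396 + E(2157, -1334 + 1376)) = 1/(2763396 + 2157) = 1/2765553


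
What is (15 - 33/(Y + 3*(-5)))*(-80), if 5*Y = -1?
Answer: -26100/19 ≈ -1373.7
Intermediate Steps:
Y = -⅕ (Y = (⅕)*(-1) = -⅕ ≈ -0.20000)
(15 - 33/(Y + 3*(-5)))*(-80) = (15 - 33/(-⅕ + 3*(-5)))*(-80) = (15 - 33/(-⅕ - 15))*(-80) = (15 - 33/(-76/5))*(-80) = (15 - 33*(-5/76))*(-80) = (15 + 165/76)*(-80) = (1305/76)*(-80) = -26100/19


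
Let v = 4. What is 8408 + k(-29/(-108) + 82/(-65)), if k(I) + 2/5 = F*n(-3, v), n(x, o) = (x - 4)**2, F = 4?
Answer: 43018/5 ≈ 8603.6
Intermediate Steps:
n(x, o) = (-4 + x)**2
k(I) = 978/5 (k(I) = -2/5 + 4*(-4 - 3)**2 = -2/5 + 4*(-7)**2 = -2/5 + 4*49 = -2/5 + 196 = 978/5)
8408 + k(-29/(-108) + 82/(-65)) = 8408 + 978/5 = 43018/5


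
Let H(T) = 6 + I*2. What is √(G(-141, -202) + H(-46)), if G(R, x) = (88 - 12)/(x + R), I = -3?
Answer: 2*I*√133/49 ≈ 0.47072*I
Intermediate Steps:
G(R, x) = 76/(R + x)
H(T) = 0 (H(T) = 6 - 3*2 = 6 - 6 = 0)
√(G(-141, -202) + H(-46)) = √(76/(-141 - 202) + 0) = √(76/(-343) + 0) = √(76*(-1/343) + 0) = √(-76/343 + 0) = √(-76/343) = 2*I*√133/49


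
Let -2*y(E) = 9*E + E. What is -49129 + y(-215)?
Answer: -48054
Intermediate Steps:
y(E) = -5*E (y(E) = -(9*E + E)/2 = -5*E)
-49129 + y(-215) = -49129 - 5*(-215) = -49129 + 1075 = -48054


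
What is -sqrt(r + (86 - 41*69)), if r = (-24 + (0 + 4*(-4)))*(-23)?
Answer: -I*sqrt(1823) ≈ -42.697*I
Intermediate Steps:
r = 920 (r = (-24 + (0 - 16))*(-23) = (-24 - 16)*(-23) = -40*(-23) = 920)
-sqrt(r + (86 - 41*69)) = -sqrt(920 + (86 - 41*69)) = -sqrt(920 + (86 - 2829)) = -sqrt(920 - 2743) = -sqrt(-1823) = -I*sqrt(1823)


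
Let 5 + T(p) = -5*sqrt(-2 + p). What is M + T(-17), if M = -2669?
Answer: -2674 - 5*I*sqrt(19) ≈ -2674.0 - 21.794*I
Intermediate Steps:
T(p) = -5 - 5*sqrt(-2 + p)
M + T(-17) = -2669 + (-5 - 5*sqrt(-2 - 17)) = -2669 + (-5 - 5*I*sqrt(19)) = -2674 - 5*I*sqrt(19)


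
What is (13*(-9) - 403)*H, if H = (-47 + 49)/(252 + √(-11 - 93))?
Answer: -32760/7951 + 260*I*√26/7951 ≈ -4.1202 + 0.16674*I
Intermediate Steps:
H = 2/(252 + 2*I*√26) (H = 2/(252 + √(-104)) = 2/(252 + 2*I*√26) ≈ 0.0079235 - 0.00032065*I)
(13*(-9) - 403)*H = (13*(-9) - 403)*(63/7951 - I*√26/15902) = (-117 - 403)*(63/7951 - I*√26/15902) = -520*(63/7951 - I*√26/15902) = -32760/7951 + 260*I*√26/7951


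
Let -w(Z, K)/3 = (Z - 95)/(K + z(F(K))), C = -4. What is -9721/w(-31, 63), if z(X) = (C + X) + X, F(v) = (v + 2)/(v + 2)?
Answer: -592981/378 ≈ -1568.7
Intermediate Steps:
F(v) = 1 (F(v) = (2 + v)/(2 + v) = 1)
z(X) = -4 + 2*X (z(X) = (-4 + X) + X = -4 + 2*X)
w(Z, K) = -3*(-95 + Z)/(-2 + K) (w(Z, K) = -3*(Z - 95)/(K + (-4 + 2*1)) = -3*(-95 + Z)/(K + (-4 + 2)) = -3*(-95 + Z)/(K - 2) = -3*(-95 + Z)/(-2 + K))
-9721/w(-31, 63) = -9721*(-2 + 63)/(3*(95 - 1*(-31))) = -9721*61/(3*(95 + 31)) = -9721/(3*(1/61)*126) = -9721/378/61 = -9721*61/378 = -592981/378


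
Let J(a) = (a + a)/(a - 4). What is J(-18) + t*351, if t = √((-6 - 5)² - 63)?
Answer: 18/11 + 351*√58 ≈ 2674.8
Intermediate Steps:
J(a) = 2*a/(-4 + a) (J(a) = (2*a)/(-4 + a) = 2*a/(-4 + a))
t = √58 (t = √((-11)² - 63) = √(121 - 63) = √58 ≈ 7.6158)
J(-18) + t*351 = 2*(-18)/(-4 - 18) + √58*351 = 2*(-18)/(-22) + 351*√58 = 2*(-18)*(-1/22) + 351*√58 = 18/11 + 351*√58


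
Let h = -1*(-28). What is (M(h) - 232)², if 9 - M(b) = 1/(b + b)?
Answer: 155975121/3136 ≈ 49737.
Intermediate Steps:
h = 28
M(b) = 9 - 1/(2*b) (M(b) = 9 - 1/(b + b) = 9 - 1/(2*b))
(M(h) - 232)² = ((9 - ½/28) - 232)² = ((9 - ½*1/28) - 232)² = ((9 - 1/56) - 232)² = (503/56 - 232)² = (-12489/56)² = 155975121/3136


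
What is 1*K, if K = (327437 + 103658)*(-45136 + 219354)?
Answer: 75104508710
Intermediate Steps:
K = 75104508710 (K = 431095*174218 = 75104508710)
1*K = 1*75104508710 = 75104508710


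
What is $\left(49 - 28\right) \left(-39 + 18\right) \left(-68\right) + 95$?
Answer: $30083$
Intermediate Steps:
$\left(49 - 28\right) \left(-39 + 18\right) \left(-68\right) + 95 = 21 \left(-21\right) \left(-68\right) + 95 = \left(-441\right) \left(-68\right) + 95 = 29988 + 95 = 30083$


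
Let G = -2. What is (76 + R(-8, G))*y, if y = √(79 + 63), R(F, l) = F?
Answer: 68*√142 ≈ 810.31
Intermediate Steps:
y = √142 ≈ 11.916
(76 + R(-8, G))*y = (76 - 8)*√142 = 68*√142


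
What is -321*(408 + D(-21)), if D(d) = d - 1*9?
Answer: -121338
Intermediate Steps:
D(d) = -9 + d (D(d) = d - 9 = -9 + d)
-321*(408 + D(-21)) = -321*(408 + (-9 - 21)) = -321*(408 - 30) = -321*378 = -121338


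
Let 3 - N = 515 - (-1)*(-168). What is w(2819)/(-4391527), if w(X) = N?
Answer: 344/4391527 ≈ 7.8333e-5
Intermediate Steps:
N = -344 (N = 3 - (515 - (-1)*(-168)) = 3 - (515 - 1*168) = 3 - (515 - 168) = 3 - 1*347 = 3 - 347 = -344)
w(X) = -344
w(2819)/(-4391527) = -344/(-4391527) = -344*(-1/4391527) = 344/4391527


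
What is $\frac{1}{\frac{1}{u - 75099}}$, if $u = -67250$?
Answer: $-142349$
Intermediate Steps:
$\frac{1}{\frac{1}{u - 75099}} = \frac{1}{\frac{1}{-67250 - 75099}} = \frac{1}{\frac{1}{-142349}} = \frac{1}{- \frac{1}{142349}} = -142349$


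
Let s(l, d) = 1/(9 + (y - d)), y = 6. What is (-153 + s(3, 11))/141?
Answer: -13/12 ≈ -1.0833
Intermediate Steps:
s(l, d) = 1/(15 - d) (s(l, d) = 1/(9 + (6 - d)) = 1/(15 - d))
(-153 + s(3, 11))/141 = (-153 + 1/(15 - 1*11))/141 = (-153 + 1/(15 - 11))/141 = (-153 + 1/4)/141 = (-153 + ¼)/141 = (1/141)*(-611/4) = -13/12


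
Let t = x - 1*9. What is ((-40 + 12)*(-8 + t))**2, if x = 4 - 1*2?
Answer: 176400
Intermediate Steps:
x = 2 (x = 4 - 2 = 2)
t = -7 (t = 2 - 1*9 = 2 - 9 = -7)
((-40 + 12)*(-8 + t))**2 = ((-40 + 12)*(-8 - 7))**2 = (-28*(-15))**2 = 420**2 = 176400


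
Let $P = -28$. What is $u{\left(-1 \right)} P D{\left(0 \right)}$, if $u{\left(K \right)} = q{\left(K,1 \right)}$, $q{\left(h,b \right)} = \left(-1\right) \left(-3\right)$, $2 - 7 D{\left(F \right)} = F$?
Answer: $-24$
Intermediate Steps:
$D{\left(F \right)} = \frac{2}{7} - \frac{F}{7}$
$q{\left(h,b \right)} = 3$
$u{\left(K \right)} = 3$
$u{\left(-1 \right)} P D{\left(0 \right)} = 3 \left(-28\right) \left(\frac{2}{7} - 0\right) = - 84 \left(\frac{2}{7} + 0\right) = \left(-84\right) \frac{2}{7} = -24$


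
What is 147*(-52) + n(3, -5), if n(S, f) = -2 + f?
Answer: -7651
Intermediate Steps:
147*(-52) + n(3, -5) = 147*(-52) + (-2 - 5) = -7644 - 7 = -7651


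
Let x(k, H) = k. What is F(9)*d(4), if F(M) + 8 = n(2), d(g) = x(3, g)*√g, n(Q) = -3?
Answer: -66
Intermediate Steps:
d(g) = 3*√g
F(M) = -11 (F(M) = -8 - 3 = -11)
F(9)*d(4) = -33*√4 = -33*2 = -11*6 = -66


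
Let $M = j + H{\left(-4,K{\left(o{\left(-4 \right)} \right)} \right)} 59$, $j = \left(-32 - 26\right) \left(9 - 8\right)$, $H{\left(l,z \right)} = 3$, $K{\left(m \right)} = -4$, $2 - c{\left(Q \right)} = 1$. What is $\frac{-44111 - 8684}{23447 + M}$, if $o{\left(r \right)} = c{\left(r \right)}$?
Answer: $- \frac{52795}{23566} \approx -2.2403$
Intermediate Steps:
$c{\left(Q \right)} = 1$ ($c{\left(Q \right)} = 2 - 1 = 1$)
$o{\left(r \right)} = 1$
$j = -58$ ($j = \left(-58\right) 1 = -58$)
$M = 119$ ($M = -58 + 3 \cdot 59 = -58 + 177 = 119$)
$\frac{-44111 - 8684}{23447 + M} = \frac{-44111 - 8684}{23447 + 119} = - \frac{52795}{23566}$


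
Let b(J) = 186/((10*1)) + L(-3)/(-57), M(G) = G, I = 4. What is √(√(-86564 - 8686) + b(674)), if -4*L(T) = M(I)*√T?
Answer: √(1510785 + 1425*I*√3 + 406125*I*√3810)/285 ≈ 12.803 + 12.054*I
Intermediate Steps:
L(T) = -√T
b(J) = 93/5 + I*√3/57 (b(J) = 186/((10*1)) - √(-3)/(-57) = 186/10 - I*√3*(-1/57) = 186*(⅒) - I*√3*(-1/57) = 93/5 + I*√3/57)
√(√(-86564 - 8686) + b(674)) = √(√(-86564 - 8686) + (93/5 + I*√3/57)) = √(√(-95250) + (93/5 + I*√3/57)) = √(5*I*√3810 + (93/5 + I*√3/57)) = √(93/5 + 5*I*√3810 + I*√3/57)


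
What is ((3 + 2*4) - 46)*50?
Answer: -1750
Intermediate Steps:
((3 + 2*4) - 46)*50 = ((3 + 8) - 46)*50 = (11 - 46)*50 = -35*50 = -1750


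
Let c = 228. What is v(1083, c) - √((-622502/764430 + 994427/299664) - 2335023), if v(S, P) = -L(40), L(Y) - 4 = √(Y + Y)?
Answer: -4 - 4*√5 - I*√23635799316463762635177965/3181557660 ≈ -12.944 - 1528.1*I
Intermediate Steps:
L(Y) = 4 + √2*√Y (L(Y) = 4 + √(Y + Y) = 4 + √(2*Y) = 4 + √2*√Y)
v(S, P) = -4 - 4*√5 (v(S, P) = -(4 + √2*√40) = -(4 + √2*(2*√10)) = -(4 + 4*√5) = -4 - 4*√5)
v(1083, c) - √((-622502/764430 + 994427/299664) - 2335023) = (-4 - 4*√5) - √((-622502/764430 + 994427/299664) - 2335023) = (-4 - 4*√5) - √((-622502*1/764430 + 994427*(1/299664)) - 2335023) = (-4 - 4*√5) - √((-311251/382215 + 994427/299664) - 2335023) = (-4 - 4*√5) - √(95604732047/38178691920 - 2335023) = (-4 - 4*√5) - √(-89148028138382113/38178691920) = (-4 - 4*√5) - I*√23635799316463762635177965/3181557660 = -4 - 4*√5 - I*√23635799316463762635177965/3181557660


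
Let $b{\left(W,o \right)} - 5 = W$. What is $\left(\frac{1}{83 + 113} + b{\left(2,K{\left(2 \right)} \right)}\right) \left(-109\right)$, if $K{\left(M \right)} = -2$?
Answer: $- \frac{149657}{196} \approx -763.56$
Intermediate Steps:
$b{\left(W,o \right)} = 5 + W$
$\left(\frac{1}{83 + 113} + b{\left(2,K{\left(2 \right)} \right)}\right) \left(-109\right) = \left(\frac{1}{83 + 113} + \left(5 + 2\right)\right) \left(-109\right) = \left(\frac{1}{196} + 7\right) \left(-109\right) = \frac{1373}{196} \left(-109\right) = - \frac{149657}{196}$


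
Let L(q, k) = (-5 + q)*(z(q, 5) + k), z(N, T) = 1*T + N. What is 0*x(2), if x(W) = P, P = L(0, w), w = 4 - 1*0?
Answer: 0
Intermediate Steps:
w = 4 (w = 4 + 0 = 4)
z(N, T) = N + T (z(N, T) = T + N = N + T)
L(q, k) = (-5 + q)*(5 + k + q) (L(q, k) = (-5 + q)*((q + 5) + k) = (-5 + q)*((5 + q) + k) = (-5 + q)*(5 + k + q))
P = -45 (P = -25 + 0² - 5*4 + 4*0 = -25 + 0 - 20 + 0 = -45)
x(W) = -45
0*x(2) = 0*(-45) = 0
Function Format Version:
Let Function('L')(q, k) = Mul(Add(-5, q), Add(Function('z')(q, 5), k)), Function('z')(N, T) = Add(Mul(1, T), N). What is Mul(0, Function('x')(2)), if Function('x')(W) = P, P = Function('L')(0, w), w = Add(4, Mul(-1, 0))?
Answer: 0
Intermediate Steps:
w = 4 (w = Add(4, 0) = 4)
Function('z')(N, T) = Add(N, T) (Function('z')(N, T) = Add(T, N) = Add(N, T))
Function('L')(q, k) = Mul(Add(-5, q), Add(5, k, q)) (Function('L')(q, k) = Mul(Add(-5, q), Add(Add(q, 5), k)) = Mul(Add(-5, q), Add(Add(5, q), k)) = Mul(Add(-5, q), Add(5, k, q)))
P = -45 (P = Add(-25, Pow(0, 2), Mul(-5, 4), Mul(4, 0)) = Add(-25, 0, -20, 0) = -45)
Function('x')(W) = -45
Mul(0, Function('x')(2)) = Mul(0, -45) = 0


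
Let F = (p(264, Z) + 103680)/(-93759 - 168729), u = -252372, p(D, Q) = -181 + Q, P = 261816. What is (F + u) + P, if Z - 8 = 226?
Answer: 2478832939/262488 ≈ 9443.6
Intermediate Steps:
Z = 234 (Z = 8 + 226 = 234)
F = -103733/262488 (F = ((-181 + 234) + 103680)/(-93759 - 168729) = (53 + 103680)/(-262488) = 103733*(-1/262488) = -103733/262488 ≈ -0.39519)
(F + u) + P = (-103733/262488 - 252372) + 261816 = -66244725269/262488 + 261816 = 2478832939/262488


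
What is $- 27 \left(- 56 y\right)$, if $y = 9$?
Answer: $13608$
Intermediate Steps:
$- 27 \left(- 56 y\right) = - 27 \left(\left(-56\right) 9\right) = \left(-27\right) \left(-504\right) = 13608$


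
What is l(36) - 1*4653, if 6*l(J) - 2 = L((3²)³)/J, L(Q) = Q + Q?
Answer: -55751/12 ≈ -4645.9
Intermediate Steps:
L(Q) = 2*Q
l(J) = ⅓ + 243/J (l(J) = ⅓ + ((2*(3²)³)/J)/6 = ⅓ + ((2*9³)/J)/6 = ⅓ + ((2*729)/J)/6 = ⅓ + (1458/J)/6 = ⅓ + 243/J)
l(36) - 1*4653 = (⅓)*(729 + 36)/36 - 1*4653 = (⅓)*(1/36)*765 - 4653 = 85/12 - 4653 = -55751/12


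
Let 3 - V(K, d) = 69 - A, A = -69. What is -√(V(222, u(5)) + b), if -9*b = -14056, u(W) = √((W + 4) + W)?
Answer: -√12841/3 ≈ -37.773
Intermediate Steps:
u(W) = √(4 + 2*W) (u(W) = √((4 + W) + W) = √(4 + 2*W))
V(K, d) = -135 (V(K, d) = 3 - (69 - 1*(-69)) = 3 - (69 + 69) = 3 - 1*138 = 3 - 138 = -135)
b = 14056/9 (b = -⅑*(-14056) = 14056/9 ≈ 1561.8)
-√(V(222, u(5)) + b) = -√(-135 + 14056/9) = -√(12841/9) = -√12841/3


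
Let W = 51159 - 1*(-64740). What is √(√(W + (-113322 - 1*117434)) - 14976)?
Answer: √(-14976 + I*√114857) ≈ 1.385 + 122.38*I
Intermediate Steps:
W = 115899 (W = 51159 + 64740 = 115899)
√(√(W + (-113322 - 1*117434)) - 14976) = √(√(115899 + (-113322 - 1*117434)) - 14976) = √(√(115899 + (-113322 - 117434)) - 14976) = √(√(115899 - 230756) - 14976) = √(√(-114857) - 14976) = √(I*√114857 - 14976) = √(-14976 + I*√114857)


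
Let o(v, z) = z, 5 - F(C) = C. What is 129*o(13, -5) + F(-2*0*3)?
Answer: -640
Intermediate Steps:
F(C) = 5 - C
129*o(13, -5) + F(-2*0*3) = 129*(-5) + (5 - (-2*0)*3) = -645 + (5 - 0*3) = -645 + (5 - 1*0) = -645 + (5 + 0) = -645 + 5 = -640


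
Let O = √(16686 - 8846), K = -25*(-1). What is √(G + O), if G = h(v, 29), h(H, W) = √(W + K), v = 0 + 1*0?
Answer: √(3*√6 + 28*√10) ≈ 9.7924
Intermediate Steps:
v = 0 (v = 0 + 0 = 0)
K = 25
h(H, W) = √(25 + W) (h(H, W) = √(W + 25) = √(25 + W))
G = 3*√6 (G = √(25 + 29) = √54 = 3*√6 ≈ 7.3485)
O = 28*√10 (O = √7840 = 28*√10 ≈ 88.544)
√(G + O) = √(3*√6 + 28*√10)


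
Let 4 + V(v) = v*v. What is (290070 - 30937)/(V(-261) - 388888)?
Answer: -259133/320771 ≈ -0.80784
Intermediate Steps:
V(v) = -4 + v² (V(v) = -4 + v*v = -4 + v²)
(290070 - 30937)/(V(-261) - 388888) = (290070 - 30937)/((-4 + (-261)²) - 388888) = 259133/((-4 + 68121) - 388888) = 259133/(68117 - 388888) = 259133/(-320771) = 259133*(-1/320771) = -259133/320771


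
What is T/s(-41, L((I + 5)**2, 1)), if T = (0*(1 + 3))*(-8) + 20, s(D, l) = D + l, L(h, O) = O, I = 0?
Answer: -1/2 ≈ -0.50000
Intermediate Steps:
T = 20 (T = (0*4)*(-8) + 20 = 0*(-8) + 20 = 0 + 20 = 20)
T/s(-41, L((I + 5)**2, 1)) = 20/(-41 + 1) = 20/(-40) = 20*(-1/40) = -1/2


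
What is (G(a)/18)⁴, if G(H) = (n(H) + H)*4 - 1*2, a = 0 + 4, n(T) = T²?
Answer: 28561/81 ≈ 352.60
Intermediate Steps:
a = 4
G(H) = -2 + 4*H + 4*H² (G(H) = (H² + H)*4 - 1*2 = (H + H²)*4 - 2 = (4*H + 4*H²) - 2 = -2 + 4*H + 4*H²)
(G(a)/18)⁴ = ((-2 + 4*4 + 4*4²)/18)⁴ = ((-2 + 16 + 4*16)*(1/18))⁴ = ((-2 + 16 + 64)*(1/18))⁴ = (78*(1/18))⁴ = (13/3)⁴ = 28561/81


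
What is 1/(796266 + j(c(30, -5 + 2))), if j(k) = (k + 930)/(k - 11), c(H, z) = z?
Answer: 14/11146797 ≈ 1.2560e-6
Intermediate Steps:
j(k) = (930 + k)/(-11 + k)
1/(796266 + j(c(30, -5 + 2))) = 1/(796266 + (930 + (-5 + 2))/(-11 + (-5 + 2))) = 1/(796266 + (930 - 3)/(-11 - 3)) = 1/(796266 + 927/(-14)) = 1/(796266 - 1/14*927) = 1/(796266 - 927/14) = 1/(11146797/14) = 14/11146797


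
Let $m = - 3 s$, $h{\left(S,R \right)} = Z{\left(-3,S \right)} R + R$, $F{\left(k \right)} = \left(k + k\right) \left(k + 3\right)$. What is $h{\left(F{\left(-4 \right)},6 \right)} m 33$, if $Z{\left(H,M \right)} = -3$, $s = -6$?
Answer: $-7128$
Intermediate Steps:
$F{\left(k \right)} = 2 k \left(3 + k\right)$
$h{\left(S,R \right)} = - 2 R$ ($h{\left(S,R \right)} = - 3 R + R = - 2 R$)
$m = 18$ ($m = \left(-3\right) \left(-6\right) = 18$)
$h{\left(F{\left(-4 \right)},6 \right)} m 33 = \left(-2\right) 6 \cdot 18 \cdot 33 = \left(-12\right) 18 \cdot 33 = \left(-216\right) 33 = -7128$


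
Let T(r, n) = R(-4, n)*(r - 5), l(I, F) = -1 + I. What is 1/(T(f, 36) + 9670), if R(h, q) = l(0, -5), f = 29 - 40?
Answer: 1/9686 ≈ 0.00010324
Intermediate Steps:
f = -11
R(h, q) = -1 (R(h, q) = -1 + 0 = -1)
T(r, n) = 5 - r (T(r, n) = -(r - 5) = -(-5 + r) = 5 - r)
1/(T(f, 36) + 9670) = 1/((5 - 1*(-11)) + 9670) = 1/((5 + 11) + 9670) = 1/(16 + 9670) = 1/9686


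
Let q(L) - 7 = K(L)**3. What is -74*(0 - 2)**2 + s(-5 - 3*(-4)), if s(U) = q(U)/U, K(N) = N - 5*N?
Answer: -3431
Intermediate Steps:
K(N) = -4*N
q(L) = 7 - 64*L**3 (q(L) = 7 + (-4*L)**3 = 7 - 64*L**3)
s(U) = (7 - 64*U**3)/U
-74*(0 - 2)**2 + s(-5 - 3*(-4)) = -74*(0 - 2)**2 + (7 - 64*(-5 - 3*(-4))**3)/(-5 - 3*(-4)) = -74*(-2)**2 + (7 - 64*(-5 + 12)**3)/(-5 + 12) = -74*4 + (7 - 64*7**3)/7 = -296 + (7 - 64*343)/7 = -296 + (7 - 21952)/7 = -296 + (1/7)*(-21945) = -296 - 3135 = -3431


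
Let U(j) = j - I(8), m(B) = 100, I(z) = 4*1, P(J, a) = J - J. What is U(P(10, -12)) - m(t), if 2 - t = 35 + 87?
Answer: -104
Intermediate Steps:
P(J, a) = 0
I(z) = 4
t = -120 (t = 2 - (35 + 87) = 2 - 1*122 = 2 - 122 = -120)
U(j) = -4 + j (U(j) = j - 1*4 = j - 4 = -4 + j)
U(P(10, -12)) - m(t) = (-4 + 0) - 1*100 = -4 - 100 = -104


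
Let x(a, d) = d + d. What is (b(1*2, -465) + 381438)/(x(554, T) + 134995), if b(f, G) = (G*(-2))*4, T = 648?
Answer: 385158/136291 ≈ 2.8260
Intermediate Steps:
x(a, d) = 2*d
b(f, G) = -8*G (b(f, G) = -2*G*4 = -8*G)
(b(1*2, -465) + 381438)/(x(554, T) + 134995) = (-8*(-465) + 381438)/(2*648 + 134995) = (3720 + 381438)/(1296 + 134995) = 385158/136291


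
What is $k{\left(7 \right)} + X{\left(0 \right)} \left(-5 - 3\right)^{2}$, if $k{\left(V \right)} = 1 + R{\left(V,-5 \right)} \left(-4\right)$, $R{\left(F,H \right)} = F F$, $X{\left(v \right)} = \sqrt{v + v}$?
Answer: $-195$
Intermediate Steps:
$X{\left(v \right)} = \sqrt{2} \sqrt{v}$ ($X{\left(v \right)} = \sqrt{2 v} = \sqrt{2} \sqrt{v}$)
$R{\left(F,H \right)} = F^{2}$
$k{\left(V \right)} = 1 - 4 V^{2}$ ($k{\left(V \right)} = 1 + V^{2} \left(-4\right) = 1 - 4 V^{2}$)
$k{\left(7 \right)} + X{\left(0 \right)} \left(-5 - 3\right)^{2} = \left(1 - 4 \cdot 7^{2}\right) + \sqrt{2} \sqrt{0} \left(-5 - 3\right)^{2} = \left(1 - 196\right) + \sqrt{2} \cdot 0 \left(-8\right)^{2} = \left(1 - 196\right) + 0 \cdot 64 = -195 + 0 = -195$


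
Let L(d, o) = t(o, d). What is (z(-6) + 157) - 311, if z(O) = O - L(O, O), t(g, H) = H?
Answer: -154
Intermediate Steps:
L(d, o) = d
z(O) = 0 (z(O) = O - O = 0)
(z(-6) + 157) - 311 = (0 + 157) - 311 = 157 - 311 = -154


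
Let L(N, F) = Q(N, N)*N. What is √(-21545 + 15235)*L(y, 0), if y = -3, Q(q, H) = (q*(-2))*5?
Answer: -90*I*√6310 ≈ -7149.2*I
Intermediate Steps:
Q(q, H) = -10*q (Q(q, H) = -2*q*5 = -10*q)
L(N, F) = -10*N² (L(N, F) = (-10*N)*N = -10*N²)
√(-21545 + 15235)*L(y, 0) = √(-21545 + 15235)*(-10*(-3)²) = √(-6310)*(-10*9) = (I*√6310)*(-90) = -90*I*√6310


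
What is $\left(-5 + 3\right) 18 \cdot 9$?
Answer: $-324$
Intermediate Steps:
$\left(-5 + 3\right) 18 \cdot 9 = \left(-2\right) 18 \cdot 9 = \left(-36\right) 9 = -324$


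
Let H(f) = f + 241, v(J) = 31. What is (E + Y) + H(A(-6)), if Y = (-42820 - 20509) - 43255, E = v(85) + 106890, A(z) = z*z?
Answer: 614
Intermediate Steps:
A(z) = z**2
E = 106921 (E = 31 + 106890 = 106921)
Y = -106584 (Y = -63329 - 43255 = -106584)
H(f) = 241 + f
(E + Y) + H(A(-6)) = (106921 - 106584) + (241 + (-6)**2) = 337 + (241 + 36) = 337 + 277 = 614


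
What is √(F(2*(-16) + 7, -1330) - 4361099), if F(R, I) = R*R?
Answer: I*√4360474 ≈ 2088.2*I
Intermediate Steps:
F(R, I) = R²
√(F(2*(-16) + 7, -1330) - 4361099) = √((2*(-16) + 7)² - 4361099) = √((-32 + 7)² - 4361099) = √((-25)² - 4361099) = √(625 - 4361099) = √(-4360474) = I*√4360474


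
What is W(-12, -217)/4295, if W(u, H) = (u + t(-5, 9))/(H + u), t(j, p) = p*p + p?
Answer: -78/983555 ≈ -7.9304e-5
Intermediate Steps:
t(j, p) = p + p² (t(j, p) = p² + p = p + p²)
W(u, H) = (90 + u)/(H + u) (W(u, H) = (u + 9*(1 + 9))/(H + u) = (u + 9*10)/(H + u) = (u + 90)/(H + u) = (90 + u)/(H + u))
W(-12, -217)/4295 = ((90 - 12)/(-217 - 12))/4295 = (78/(-229))*(1/4295) = -1/229*78*(1/4295) = -78/229*1/4295 = -78/983555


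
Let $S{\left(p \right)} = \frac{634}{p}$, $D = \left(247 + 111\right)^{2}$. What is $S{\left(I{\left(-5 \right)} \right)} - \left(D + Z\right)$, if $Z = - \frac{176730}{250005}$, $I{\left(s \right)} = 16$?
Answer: $- \frac{17083497409}{133336} \approx -1.2812 \cdot 10^{5}$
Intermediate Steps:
$Z = - \frac{11782}{16667}$ ($Z = \left(-176730\right) \frac{1}{250005} = - \frac{11782}{16667} \approx -0.70691$)
$D = 128164$ ($D = 358^{2} = 128164$)
$S{\left(I{\left(-5 \right)} \right)} - \left(D + Z\right) = \frac{634}{16} - \left(128164 - \frac{11782}{16667}\right) = 634 \cdot \frac{1}{16} - \frac{2136097606}{16667} = \frac{317}{8} - \frac{2136097606}{16667} = - \frac{17083497409}{133336}$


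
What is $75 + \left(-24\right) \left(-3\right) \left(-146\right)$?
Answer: $-10437$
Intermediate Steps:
$75 + \left(-24\right) \left(-3\right) \left(-146\right) = 75 + 72 \left(-146\right) = 75 - 10512 = -10437$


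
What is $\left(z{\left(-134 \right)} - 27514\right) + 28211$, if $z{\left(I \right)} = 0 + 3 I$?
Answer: $295$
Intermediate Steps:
$z{\left(I \right)} = 3 I$
$\left(z{\left(-134 \right)} - 27514\right) + 28211 = \left(3 \left(-134\right) - 27514\right) + 28211 = \left(-402 - 27514\right) + 28211 = -27916 + 28211 = 295$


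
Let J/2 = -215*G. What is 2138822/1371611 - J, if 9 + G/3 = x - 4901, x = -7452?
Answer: -21873051045958/1371611 ≈ -1.5947e+7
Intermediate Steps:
G = -37086 (G = -27 + 3*(-7452 - 4901) = -27 + 3*(-12353) = -27 - 37059 = -37086)
J = 15946980 (J = 2*(-215*(-37086)) = 2*7973490 = 15946980)
2138822/1371611 - J = 2138822/1371611 - 1*15946980 = 2138822*(1/1371611) - 15946980 = 2138822/1371611 - 15946980 = -21873051045958/1371611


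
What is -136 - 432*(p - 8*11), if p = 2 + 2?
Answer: 36152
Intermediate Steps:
p = 4
-136 - 432*(p - 8*11) = -136 - 432*(4 - 8*11) = -136 - 432*(4 - 88) = -136 - 432*(-84) = -136 + 36288 = 36152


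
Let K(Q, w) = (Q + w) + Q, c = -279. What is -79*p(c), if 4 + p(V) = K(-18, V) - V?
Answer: 3160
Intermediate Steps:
K(Q, w) = w + 2*Q
p(V) = -40 (p(V) = -4 + ((V + 2*(-18)) - V) = -4 + ((V - 36) - V) = -4 + ((-36 + V) - V) = -4 - 36 = -40)
-79*p(c) = -79*(-40) = 3160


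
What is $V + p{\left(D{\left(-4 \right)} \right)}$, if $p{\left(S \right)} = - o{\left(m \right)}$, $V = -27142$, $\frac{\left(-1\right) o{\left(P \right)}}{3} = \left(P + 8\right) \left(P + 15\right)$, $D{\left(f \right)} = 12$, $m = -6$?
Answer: $-27088$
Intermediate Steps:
$o{\left(P \right)} = - 3 \left(8 + P\right) \left(15 + P\right)$ ($o{\left(P \right)} = - 3 \left(P + 8\right) \left(P + 15\right) = - 3 \left(8 + P\right) \left(15 + P\right)$)
$p{\left(S \right)} = 54$ ($p{\left(S \right)} = - (-360 - -414 - 3 \left(-6\right)^{2}) = - (-360 + 414 - 108) = \left(-1\right) \left(-54\right) = 54$)
$V + p{\left(D{\left(-4 \right)} \right)} = -27142 + 54 = -27088$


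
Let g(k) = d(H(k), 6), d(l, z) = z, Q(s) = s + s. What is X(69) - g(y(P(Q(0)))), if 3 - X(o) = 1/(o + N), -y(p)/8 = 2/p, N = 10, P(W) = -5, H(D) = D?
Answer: -238/79 ≈ -3.0127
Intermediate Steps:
Q(s) = 2*s
y(p) = -16/p
g(k) = 6
X(o) = 3 - 1/(10 + o) (X(o) = 3 - 1/(o + 10) = 3 - 1/(10 + o))
X(69) - g(y(P(Q(0)))) = (29 + 3*69)/(10 + 69) - 1*6 = (29 + 207)/79 - 6 = (1/79)*236 - 6 = 236/79 - 6 = -238/79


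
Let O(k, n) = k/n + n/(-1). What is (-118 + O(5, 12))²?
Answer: 2418025/144 ≈ 16792.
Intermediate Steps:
O(k, n) = -n + k/n (O(k, n) = k/n + n*(-1) = k/n - n = -n + k/n)
(-118 + O(5, 12))² = (-118 + (-1*12 + 5/12))² = (-118 + (-12 + 5*(1/12)))² = (-118 + (-12 + 5/12))² = (-118 - 139/12)² = (-1555/12)² = 2418025/144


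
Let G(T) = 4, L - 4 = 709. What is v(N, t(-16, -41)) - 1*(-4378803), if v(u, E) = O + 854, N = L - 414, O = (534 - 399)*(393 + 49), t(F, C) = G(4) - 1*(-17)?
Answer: 4439327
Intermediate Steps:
L = 713 (L = 4 + 709 = 713)
t(F, C) = 21 (t(F, C) = 4 - 1*(-17) = 4 + 17 = 21)
O = 59670 (O = 135*442 = 59670)
N = 299 (N = 713 - 414 = 299)
v(u, E) = 60524 (v(u, E) = 59670 + 854 = 60524)
v(N, t(-16, -41)) - 1*(-4378803) = 60524 - 1*(-4378803) = 60524 + 4378803 = 4439327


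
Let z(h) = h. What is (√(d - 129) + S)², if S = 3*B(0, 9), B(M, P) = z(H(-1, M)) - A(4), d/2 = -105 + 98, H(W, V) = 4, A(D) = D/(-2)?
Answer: (18 + I*√143)² ≈ 181.0 + 430.5*I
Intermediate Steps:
A(D) = -D/2 (A(D) = D*(-½) = -D/2)
d = -14 (d = 2*(-105 + 98) = 2*(-7) = -14)
B(M, P) = 6 (B(M, P) = 4 - (-1)*4/2 = 4 - 1*(-2) = 4 + 2 = 6)
S = 18 (S = 3*6 = 18)
(√(d - 129) + S)² = (√(-14 - 129) + 18)² = (√(-143) + 18)² = (I*√143 + 18)² = (18 + I*√143)²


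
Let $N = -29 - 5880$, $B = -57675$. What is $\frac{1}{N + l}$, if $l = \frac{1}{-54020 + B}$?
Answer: $- \frac{111695}{660005756} \approx -0.00016923$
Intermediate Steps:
$N = -5909$ ($N = -29 - 5880 = -5909$)
$l = - \frac{1}{111695}$ ($l = \frac{1}{-54020 - 57675} = \frac{1}{-111695} = - \frac{1}{111695} \approx -8.9529 \cdot 10^{-6}$)
$\frac{1}{N + l} = \frac{1}{-5909 - \frac{1}{111695}} = \frac{1}{- \frac{660005756}{111695}} = - \frac{111695}{660005756}$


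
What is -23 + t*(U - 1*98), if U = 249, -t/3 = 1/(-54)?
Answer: -263/18 ≈ -14.611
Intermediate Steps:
t = 1/18 (t = -3/(-54) = -3*(-1/54) = 1/18 ≈ 0.055556)
-23 + t*(U - 1*98) = -23 + (249 - 1*98)/18 = -23 + (249 - 98)/18 = -23 + (1/18)*151 = -23 + 151/18 = -263/18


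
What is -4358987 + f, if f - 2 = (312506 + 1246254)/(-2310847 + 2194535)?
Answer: -9053639680/2077 ≈ -4.3590e+6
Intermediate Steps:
f = -23681/2077 (f = 2 + (312506 + 1246254)/(-2310847 + 2194535) = 2 + 1558760/(-116312) = 2 + 1558760*(-1/116312) = 2 - 27835/2077 = -23681/2077 ≈ -11.402)
-4358987 + f = -4358987 - 23681/2077 = -9053639680/2077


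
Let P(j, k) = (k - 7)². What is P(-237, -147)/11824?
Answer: 5929/2956 ≈ 2.0058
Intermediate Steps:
P(j, k) = (-7 + k)²
P(-237, -147)/11824 = (-7 - 147)²/11824 = (-154)²*(1/11824) = 23716*(1/11824) = 5929/2956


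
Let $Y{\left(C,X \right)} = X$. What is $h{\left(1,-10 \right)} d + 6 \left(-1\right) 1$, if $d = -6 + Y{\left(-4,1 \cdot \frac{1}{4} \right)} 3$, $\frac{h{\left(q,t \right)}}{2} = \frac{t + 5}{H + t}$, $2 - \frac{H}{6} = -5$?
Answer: $- \frac{279}{64} \approx -4.3594$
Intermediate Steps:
$H = 42$ ($H = 12 - -30 = 12 + 30 = 42$)
$h{\left(q,t \right)} = \frac{2 \left(5 + t\right)}{42 + t}$ ($h{\left(q,t \right)} = 2 \frac{t + 5}{42 + t} = 2 \frac{5 + t}{42 + t} = \frac{2 \left(5 + t\right)}{42 + t}$)
$d = - \frac{21}{4}$ ($d = -6 + 1 \cdot \frac{1}{4} \cdot 3 = -6 + \frac{1}{4} \cdot 3 = -6 + \frac{3}{4} = - \frac{21}{4} \approx -5.25$)
$h{\left(1,-10 \right)} d + 6 \left(-1\right) 1 = \frac{2 \left(5 - 10\right)}{42 - 10} \left(- \frac{21}{4}\right) + 6 \left(-1\right) 1 = 2 \cdot \frac{1}{32} \left(-5\right) \left(- \frac{21}{4}\right) - 6 = \left(- \frac{5}{16}\right) \left(- \frac{21}{4}\right) - 6 = \frac{105}{64} - 6 = - \frac{279}{64}$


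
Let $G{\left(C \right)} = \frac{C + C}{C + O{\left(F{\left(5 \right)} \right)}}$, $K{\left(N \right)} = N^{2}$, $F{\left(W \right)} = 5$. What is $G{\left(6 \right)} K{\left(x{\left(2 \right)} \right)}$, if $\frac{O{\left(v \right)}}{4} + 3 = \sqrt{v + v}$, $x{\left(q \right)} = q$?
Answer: $\frac{72}{31} + \frac{48 \sqrt{10}}{31} \approx 7.219$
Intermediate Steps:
$O{\left(v \right)} = -12 + 4 \sqrt{2} \sqrt{v}$ ($O{\left(v \right)} = -12 + 4 \sqrt{v + v} = -12 + 4 \sqrt{2 v} = -12 + 4 \sqrt{2} \sqrt{v}$)
$G{\left(C \right)} = \frac{2 C}{-12 + C + 4 \sqrt{10}}$ ($G{\left(C \right)} = \frac{C + C}{C - \left(12 - 4 \sqrt{2} \sqrt{5}\right)} = \frac{2 C}{C - \left(12 - 4 \sqrt{10}\right)} = \frac{2 C}{-12 + C + 4 \sqrt{10}}$)
$G{\left(6 \right)} K{\left(x{\left(2 \right)} \right)} = 2 \cdot 6 \frac{1}{-12 + 6 + 4 \sqrt{10}} \cdot 2^{2} = 2 \cdot 6 \frac{1}{-6 + 4 \sqrt{10}} \cdot 4 = \frac{12}{-6 + 4 \sqrt{10}} \cdot 4 = \frac{48}{-6 + 4 \sqrt{10}}$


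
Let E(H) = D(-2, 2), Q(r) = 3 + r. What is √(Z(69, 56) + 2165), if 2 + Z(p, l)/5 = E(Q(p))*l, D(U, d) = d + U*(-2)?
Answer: √3835 ≈ 61.927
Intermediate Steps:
D(U, d) = d - 2*U
E(H) = 6 (E(H) = 2 - 2*(-2) = 2 + 4 = 6)
Z(p, l) = -10 + 30*l (Z(p, l) = -10 + 5*(6*l) = -10 + 30*l)
√(Z(69, 56) + 2165) = √((-10 + 30*56) + 2165) = √((-10 + 1680) + 2165) = √(1670 + 2165) = √3835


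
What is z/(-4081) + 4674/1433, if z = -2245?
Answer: 22291679/5848073 ≈ 3.8118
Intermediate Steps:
z/(-4081) + 4674/1433 = -2245/(-4081) + 4674/1433 = -2245*(-1/4081) + 4674*(1/1433) = 2245/4081 + 4674/1433 = 22291679/5848073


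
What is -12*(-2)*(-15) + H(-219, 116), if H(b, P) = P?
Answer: -244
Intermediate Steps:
-12*(-2)*(-15) + H(-219, 116) = -12*(-2)*(-15) + 116 = 24*(-15) + 116 = -360 + 116 = -244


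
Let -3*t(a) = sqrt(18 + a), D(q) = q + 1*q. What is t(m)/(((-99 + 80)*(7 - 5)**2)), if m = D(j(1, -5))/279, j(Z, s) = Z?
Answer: sqrt(9734)/5301 ≈ 0.018612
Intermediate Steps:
D(q) = 2*q (D(q) = q + q = 2*q)
m = 2/279 (m = (2*1)/279 = 2*(1/279) = 2/279 ≈ 0.0071685)
t(a) = -sqrt(18 + a)/3
t(m)/(((-99 + 80)*(7 - 5)**2)) = (-sqrt(18 + 2/279)/3)/(((-99 + 80)*(7 - 5)**2)) = (-4*sqrt(9734)/279)/((-19*2**2)) = (-4*sqrt(9734)/279)/((-19*4)) = -4*sqrt(9734)/279/(-76) = -4*sqrt(9734)/279*(-1/76) = sqrt(9734)/5301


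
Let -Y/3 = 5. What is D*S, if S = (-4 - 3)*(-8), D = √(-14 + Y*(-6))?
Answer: 112*√19 ≈ 488.20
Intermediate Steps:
Y = -15 (Y = -3*5 = -15)
D = 2*√19 (D = √(-14 - 15*(-6)) = √(-14 + 90) = √76 = 2*√19 ≈ 8.7178)
S = 56 (S = -7*(-8) = 56)
D*S = (2*√19)*56 = 112*√19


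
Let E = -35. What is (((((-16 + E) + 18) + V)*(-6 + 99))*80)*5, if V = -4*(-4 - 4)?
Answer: -37200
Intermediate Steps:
V = 32 (V = -4*(-8) = 32)
(((((-16 + E) + 18) + V)*(-6 + 99))*80)*5 = (((((-16 - 35) + 18) + 32)*(-6 + 99))*80)*5 = ((((-51 + 18) + 32)*93)*80)*5 = (((-33 + 32)*93)*80)*5 = (-1*93*80)*5 = -93*80*5 = -7440*5 = -37200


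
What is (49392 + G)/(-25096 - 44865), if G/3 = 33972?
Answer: -151308/69961 ≈ -2.1627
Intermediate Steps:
G = 101916 (G = 3*33972 = 101916)
(49392 + G)/(-25096 - 44865) = (49392 + 101916)/(-25096 - 44865) = 151308/(-69961) = 151308*(-1/69961) = -151308/69961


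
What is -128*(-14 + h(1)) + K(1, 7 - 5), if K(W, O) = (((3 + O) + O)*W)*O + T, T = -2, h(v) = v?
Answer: 1676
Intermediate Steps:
K(W, O) = -2 + O*W*(3 + 2*O) (K(W, O) = (((3 + O) + O)*W)*O - 2 = ((3 + 2*O)*W)*O - 2 = (W*(3 + 2*O))*O - 2 = O*W*(3 + 2*O) - 2 = -2 + O*W*(3 + 2*O))
-128*(-14 + h(1)) + K(1, 7 - 5) = -128*(-14 + 1) + (-2 + 2*1*(7 - 5)**2 + 3*(7 - 5)*1) = -128*(-13) + (-2 + 2*1*2**2 + 3*2*1) = 1664 + (-2 + 2*1*4 + 6) = 1664 + (-2 + 8 + 6) = 1664 + 12 = 1676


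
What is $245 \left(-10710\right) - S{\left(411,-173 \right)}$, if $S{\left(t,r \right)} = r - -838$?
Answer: $-2624615$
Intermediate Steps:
$S{\left(t,r \right)} = 838 + r$ ($S{\left(t,r \right)} = r + 838 = 838 + r$)
$245 \left(-10710\right) - S{\left(411,-173 \right)} = 245 \left(-10710\right) - \left(838 - 173\right) = -2623950 - 665 = -2624615$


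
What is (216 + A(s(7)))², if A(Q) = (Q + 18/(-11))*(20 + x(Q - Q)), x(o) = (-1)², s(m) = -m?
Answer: 145161/121 ≈ 1199.7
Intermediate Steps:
x(o) = 1
A(Q) = -378/11 + 21*Q (A(Q) = (Q + 18/(-11))*(20 + 1) = (Q + 18*(-1/11))*21 = (Q - 18/11)*21 = (-18/11 + Q)*21 = -378/11 + 21*Q)
(216 + A(s(7)))² = (216 + (-378/11 + 21*(-1*7)))² = (216 + (-378/11 + 21*(-7)))² = (216 + (-378/11 - 147))² = (216 - 1995/11)² = (381/11)² = 145161/121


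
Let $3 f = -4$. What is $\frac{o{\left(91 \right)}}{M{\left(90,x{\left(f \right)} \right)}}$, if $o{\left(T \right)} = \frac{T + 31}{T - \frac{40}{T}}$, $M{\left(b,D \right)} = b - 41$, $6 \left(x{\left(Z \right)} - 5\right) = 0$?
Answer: $\frac{1586}{57687} \approx 0.027493$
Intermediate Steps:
$f = - \frac{4}{3}$ ($f = \frac{1}{3} \left(-4\right) = - \frac{4}{3} \approx -1.3333$)
$x{\left(Z \right)} = 5$ ($x{\left(Z \right)} = 5 + \frac{1}{6} \cdot 0 = 5 + 0 = 5$)
$M{\left(b,D \right)} = -41 + b$ ($M{\left(b,D \right)} = b - 41 = -41 + b$)
$o{\left(T \right)} = \frac{31 + T}{T - \frac{40}{T}}$
$\frac{o{\left(91 \right)}}{M{\left(90,x{\left(f \right)} \right)}} = \frac{91 \frac{1}{-40 + 91^{2}} \left(31 + 91\right)}{-41 + 90} = \frac{91 \frac{1}{-40 + 8281} \cdot 122}{49} = 91 \cdot \frac{1}{8241} \cdot 122 \cdot \frac{1}{49} = \frac{11102}{8241} \cdot \frac{1}{49} = \frac{1586}{57687}$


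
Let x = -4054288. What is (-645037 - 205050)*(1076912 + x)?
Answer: 2531028631712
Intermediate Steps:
(-645037 - 205050)*(1076912 + x) = (-645037 - 205050)*(1076912 - 4054288) = -850087*(-2977376) = 2531028631712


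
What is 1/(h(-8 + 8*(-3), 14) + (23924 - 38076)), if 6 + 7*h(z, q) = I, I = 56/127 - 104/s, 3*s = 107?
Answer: -95123/1346295862 ≈ -7.0655e-5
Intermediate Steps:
s = 107/3 (s = (⅓)*107 = 107/3 ≈ 35.667)
I = -33632/13589 (I = 56/127 - 104/107/3 = 56*(1/127) - 104*3/107 = 56/127 - 312/107 = -33632/13589 ≈ -2.4749)
h(z, q) = -115166/95123 (h(z, q) = -6/7 + (⅐)*(-33632/13589) = -6/7 - 33632/95123 = -115166/95123)
1/(h(-8 + 8*(-3), 14) + (23924 - 38076)) = 1/(-115166/95123 + (23924 - 38076)) = 1/(-115166/95123 - 14152) = 1/(-1346295862/95123) = -95123/1346295862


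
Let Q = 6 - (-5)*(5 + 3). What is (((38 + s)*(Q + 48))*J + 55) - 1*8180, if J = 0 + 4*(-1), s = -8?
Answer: -19405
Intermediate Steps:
Q = 46 (Q = 6 - (-5)*8 = 6 - 1*(-40) = 6 + 40 = 46)
J = -4 (J = 0 - 4 = -4)
(((38 + s)*(Q + 48))*J + 55) - 1*8180 = (((38 - 8)*(46 + 48))*(-4) + 55) - 1*8180 = ((30*94)*(-4) + 55) - 8180 = (2820*(-4) + 55) - 8180 = (-11280 + 55) - 8180 = -11225 - 8180 = -19405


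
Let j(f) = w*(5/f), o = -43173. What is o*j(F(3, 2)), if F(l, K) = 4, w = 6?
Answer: -647595/2 ≈ -3.2380e+5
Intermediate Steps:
j(f) = 30/f (j(f) = 6*(5/f) = 30/f)
o*j(F(3, 2)) = -1295190/4 = -43173*15/2 = -647595/2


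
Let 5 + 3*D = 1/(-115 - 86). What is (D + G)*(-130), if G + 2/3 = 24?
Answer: -1698320/603 ≈ -2816.4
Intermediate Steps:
G = 70/3 (G = -⅔ + 24 = 70/3 ≈ 23.333)
D = -1006/603 (D = -5/3 + 1/(3*(-115 - 86)) = -5/3 + (⅓)/(-201) = -5/3 + (⅓)*(-1/201) = -5/3 - 1/603 = -1006/603 ≈ -1.6683)
(D + G)*(-130) = (-1006/603 + 70/3)*(-130) = (13064/603)*(-130) = -1698320/603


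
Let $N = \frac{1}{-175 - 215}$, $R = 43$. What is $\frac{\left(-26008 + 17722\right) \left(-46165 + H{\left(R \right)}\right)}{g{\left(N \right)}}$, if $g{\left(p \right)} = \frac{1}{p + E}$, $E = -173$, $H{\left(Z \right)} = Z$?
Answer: $- \frac{4297530395022}{65} \approx -6.6116 \cdot 10^{10}$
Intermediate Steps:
$N = - \frac{1}{390}$ ($N = \frac{1}{-390} = - \frac{1}{390} \approx -0.0025641$)
$g{\left(p \right)} = \frac{1}{-173 + p}$ ($g{\left(p \right)} = \frac{1}{p - 173} = \frac{1}{-173 + p}$)
$\frac{\left(-26008 + 17722\right) \left(-46165 + H{\left(R \right)}\right)}{g{\left(N \right)}} = \frac{\left(-26008 + 17722\right) \left(-46165 + 43\right)}{\frac{1}{-173 - \frac{1}{390}}} = \frac{\left(-8286\right) \left(-46122\right)}{\frac{1}{- \frac{67471}{390}}} = \frac{382166892}{- \frac{390}{67471}} = 382166892 \left(- \frac{67471}{390}\right) = - \frac{4297530395022}{65}$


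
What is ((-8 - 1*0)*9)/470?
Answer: -36/235 ≈ -0.15319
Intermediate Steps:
((-8 - 1*0)*9)/470 = ((-8 + 0)*9)*(1/470) = -8*9*(1/470) = -72*1/470 = -36/235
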